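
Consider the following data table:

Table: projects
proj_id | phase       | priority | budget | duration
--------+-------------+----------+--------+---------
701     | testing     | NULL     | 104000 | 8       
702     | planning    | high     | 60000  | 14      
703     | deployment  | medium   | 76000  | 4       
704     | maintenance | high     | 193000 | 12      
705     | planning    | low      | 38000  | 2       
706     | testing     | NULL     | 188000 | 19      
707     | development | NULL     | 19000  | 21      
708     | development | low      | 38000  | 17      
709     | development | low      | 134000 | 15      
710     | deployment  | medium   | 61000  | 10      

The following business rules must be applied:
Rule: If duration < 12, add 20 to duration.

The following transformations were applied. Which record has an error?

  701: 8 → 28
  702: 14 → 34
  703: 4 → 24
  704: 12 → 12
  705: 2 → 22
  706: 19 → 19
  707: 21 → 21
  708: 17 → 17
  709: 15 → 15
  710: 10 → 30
Record 702 has an error. The correct transformed value should be 14, not 34.

Step 1: Check each record against the rule
Step 2: Record 702 has duration = 14
Step 3: Since 14 >= 12, the bonus should not have been applied
Step 4: Correct value = 14, but claimed value = 34
Conclusion: Record 702 has the error.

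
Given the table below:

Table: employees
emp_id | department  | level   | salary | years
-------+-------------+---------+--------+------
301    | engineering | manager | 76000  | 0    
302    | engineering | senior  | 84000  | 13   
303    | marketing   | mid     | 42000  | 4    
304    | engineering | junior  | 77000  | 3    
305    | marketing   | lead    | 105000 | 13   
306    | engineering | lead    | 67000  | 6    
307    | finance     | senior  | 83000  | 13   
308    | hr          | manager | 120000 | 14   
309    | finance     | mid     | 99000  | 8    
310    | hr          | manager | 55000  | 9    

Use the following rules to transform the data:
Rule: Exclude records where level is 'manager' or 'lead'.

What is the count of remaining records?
5

Step 1: Count records to exclude
  - 3 (manager) + 2 (lead) = 5 records
Step 2: Total records: 10
Step 3: Remaining = 10 - 5 = 5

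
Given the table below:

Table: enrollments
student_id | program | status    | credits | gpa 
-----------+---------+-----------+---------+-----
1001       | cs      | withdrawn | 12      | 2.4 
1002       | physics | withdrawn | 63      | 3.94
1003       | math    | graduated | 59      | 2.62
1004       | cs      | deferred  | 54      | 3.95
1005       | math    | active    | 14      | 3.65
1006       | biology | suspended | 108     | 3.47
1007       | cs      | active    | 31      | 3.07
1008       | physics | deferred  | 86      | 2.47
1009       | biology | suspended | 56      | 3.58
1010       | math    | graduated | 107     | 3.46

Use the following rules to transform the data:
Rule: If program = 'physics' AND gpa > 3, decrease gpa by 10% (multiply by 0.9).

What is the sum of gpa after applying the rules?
32.22

Step 1: Find records where program = 'physics' AND gpa > 3
Step 2: 1 records match, summing to 3.94
Step 3: After multiplier: 3.94 × 0.9 = 3.55
Step 4: Unaffected records sum: 28.67
Step 5: Final sum = 3.55 + 28.67 = 32.22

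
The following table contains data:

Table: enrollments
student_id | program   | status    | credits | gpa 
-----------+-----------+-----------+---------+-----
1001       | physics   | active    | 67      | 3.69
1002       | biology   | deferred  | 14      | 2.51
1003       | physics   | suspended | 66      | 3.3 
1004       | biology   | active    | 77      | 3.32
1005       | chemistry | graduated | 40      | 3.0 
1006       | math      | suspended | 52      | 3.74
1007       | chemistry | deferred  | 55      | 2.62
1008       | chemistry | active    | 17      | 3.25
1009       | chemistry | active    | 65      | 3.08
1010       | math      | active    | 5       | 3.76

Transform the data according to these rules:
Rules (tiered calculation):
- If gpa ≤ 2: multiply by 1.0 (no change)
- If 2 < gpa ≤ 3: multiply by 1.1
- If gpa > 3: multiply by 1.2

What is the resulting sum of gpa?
37.91

Step 1: Tier 1 (gpa ≤ 2): 0 records, sum = 0 × 1.0 = 0.0
Step 2: Tier 2 (2 < gpa ≤ 3): 3 records, sum = 8.13 × 1.1 = 8.94
Step 3: Tier 3 (gpa > 3): 7 records, sum = 24.14 × 1.2 = 28.97
Step 4: Final sum = 0.0 + 8.94 + 28.97 = 37.91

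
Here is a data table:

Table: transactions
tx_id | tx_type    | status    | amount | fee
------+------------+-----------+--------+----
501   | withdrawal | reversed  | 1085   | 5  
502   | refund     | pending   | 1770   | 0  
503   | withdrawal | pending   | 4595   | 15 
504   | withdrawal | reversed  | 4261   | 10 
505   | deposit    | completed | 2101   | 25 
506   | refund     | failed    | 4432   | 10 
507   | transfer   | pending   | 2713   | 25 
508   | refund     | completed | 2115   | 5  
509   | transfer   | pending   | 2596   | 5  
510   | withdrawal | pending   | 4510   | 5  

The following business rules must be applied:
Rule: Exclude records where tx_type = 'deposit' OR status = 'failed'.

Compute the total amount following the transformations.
23645

Step 1: Find records where tx_type = 'deposit' OR status = 'failed'
Step 2: 2 records match, summing to 6533
Step 3: Original sum: 30178
Step 4: Remaining sum = 30178 - 6533 = 23645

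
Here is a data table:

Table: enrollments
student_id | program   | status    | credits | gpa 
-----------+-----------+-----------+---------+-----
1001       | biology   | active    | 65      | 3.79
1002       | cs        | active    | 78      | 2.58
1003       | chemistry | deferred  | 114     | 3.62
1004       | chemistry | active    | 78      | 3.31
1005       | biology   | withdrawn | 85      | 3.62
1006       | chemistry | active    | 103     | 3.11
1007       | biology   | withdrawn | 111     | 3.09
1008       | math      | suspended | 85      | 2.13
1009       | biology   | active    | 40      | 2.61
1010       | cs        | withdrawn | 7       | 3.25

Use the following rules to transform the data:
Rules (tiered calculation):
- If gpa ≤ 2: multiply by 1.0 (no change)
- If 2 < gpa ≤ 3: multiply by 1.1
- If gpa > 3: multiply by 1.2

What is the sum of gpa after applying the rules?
36.6

Step 1: Tier 1 (gpa ≤ 2): 0 records, sum = 0 × 1.0 = 0.0
Step 2: Tier 2 (2 < gpa ≤ 3): 3 records, sum = 7.32 × 1.1 = 8.05
Step 3: Tier 3 (gpa > 3): 7 records, sum = 23.79 × 1.2 = 28.55
Step 4: Final sum = 0.0 + 8.05 + 28.55 = 36.6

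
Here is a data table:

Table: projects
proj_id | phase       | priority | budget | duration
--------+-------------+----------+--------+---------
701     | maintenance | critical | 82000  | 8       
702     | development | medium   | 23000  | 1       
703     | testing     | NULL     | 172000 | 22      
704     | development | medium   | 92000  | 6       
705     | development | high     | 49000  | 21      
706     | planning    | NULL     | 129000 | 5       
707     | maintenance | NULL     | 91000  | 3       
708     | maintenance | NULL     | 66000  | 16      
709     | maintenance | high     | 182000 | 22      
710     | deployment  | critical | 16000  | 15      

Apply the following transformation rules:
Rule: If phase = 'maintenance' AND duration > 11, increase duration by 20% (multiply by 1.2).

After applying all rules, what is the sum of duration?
126.6

Step 1: Find records where phase = 'maintenance' AND duration > 11
Step 2: 2 records match, summing to 38
Step 3: After multiplier: 38 × 1.2 = 45.6
Step 4: Unaffected records sum: 81
Step 5: Final sum = 45.6 + 81 = 126.6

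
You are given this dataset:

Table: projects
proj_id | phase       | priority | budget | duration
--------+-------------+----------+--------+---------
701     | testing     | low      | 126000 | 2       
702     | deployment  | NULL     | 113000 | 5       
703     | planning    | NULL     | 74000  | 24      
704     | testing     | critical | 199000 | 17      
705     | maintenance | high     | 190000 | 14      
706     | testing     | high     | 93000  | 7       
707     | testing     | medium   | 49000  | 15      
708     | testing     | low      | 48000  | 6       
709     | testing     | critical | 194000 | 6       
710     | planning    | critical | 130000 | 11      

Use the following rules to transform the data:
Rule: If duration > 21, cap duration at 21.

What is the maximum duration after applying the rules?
21

Step 1: Original maximum duration = 24
Step 2: Apply cap at 21
Step 3: 1 records had duration > 21 and were capped
Step 4: Maximum after transformation = 21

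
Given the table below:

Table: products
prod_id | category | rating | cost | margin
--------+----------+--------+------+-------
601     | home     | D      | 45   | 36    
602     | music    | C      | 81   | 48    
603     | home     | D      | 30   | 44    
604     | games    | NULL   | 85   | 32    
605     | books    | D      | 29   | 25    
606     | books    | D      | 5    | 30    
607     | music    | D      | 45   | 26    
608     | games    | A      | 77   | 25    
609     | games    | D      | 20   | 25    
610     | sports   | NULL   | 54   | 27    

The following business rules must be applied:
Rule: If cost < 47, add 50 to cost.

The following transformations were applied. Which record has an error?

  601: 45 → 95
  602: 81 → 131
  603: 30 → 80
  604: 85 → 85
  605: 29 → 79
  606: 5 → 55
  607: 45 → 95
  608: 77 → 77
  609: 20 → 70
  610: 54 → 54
Record 602 has an error. The correct transformed value should be 81, not 131.

Step 1: Check each record against the rule
Step 2: Record 602 has cost = 81
Step 3: Since 81 >= 47, the bonus should not have been applied
Step 4: Correct value = 81, but claimed value = 131
Conclusion: Record 602 has the error.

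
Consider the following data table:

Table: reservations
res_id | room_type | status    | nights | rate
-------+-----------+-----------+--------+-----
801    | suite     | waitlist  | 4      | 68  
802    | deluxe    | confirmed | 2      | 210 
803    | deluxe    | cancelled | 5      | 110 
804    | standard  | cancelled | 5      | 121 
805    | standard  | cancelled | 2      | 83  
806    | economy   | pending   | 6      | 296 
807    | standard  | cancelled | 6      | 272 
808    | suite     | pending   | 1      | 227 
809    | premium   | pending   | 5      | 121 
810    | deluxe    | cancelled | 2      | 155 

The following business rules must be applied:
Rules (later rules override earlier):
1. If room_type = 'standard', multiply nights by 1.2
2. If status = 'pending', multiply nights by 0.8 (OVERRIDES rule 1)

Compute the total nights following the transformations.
38.2

Step 1: Rule 2 takes priority for records with status = 'pending'
  - 3 records: 12 × 0.8 = 9.6
Step 2: Rule 1 applies to remaining records with room_type = 'standard'
  - 3 records: 13 × 1.2 = 15.6
Step 3: Other records unchanged: 13
Step 4: Final sum = 9.6 + 15.6 + 13 = 38.2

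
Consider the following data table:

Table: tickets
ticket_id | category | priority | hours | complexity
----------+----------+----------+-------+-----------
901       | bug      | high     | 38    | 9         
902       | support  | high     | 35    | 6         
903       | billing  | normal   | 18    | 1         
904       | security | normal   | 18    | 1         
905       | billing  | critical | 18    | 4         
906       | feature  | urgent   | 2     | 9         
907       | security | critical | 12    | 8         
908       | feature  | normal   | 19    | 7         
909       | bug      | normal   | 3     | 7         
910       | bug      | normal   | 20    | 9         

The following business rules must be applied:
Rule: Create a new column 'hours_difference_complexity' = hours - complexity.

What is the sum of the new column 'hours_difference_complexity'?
122

Step 1: For each record, compute hours - complexity
Example calculations:
  38 - 9 = 29
  35 - 6 = 29
  18 - 1 = 17
  ...
Step 2: Sum all derived values
Step 3: Total = 122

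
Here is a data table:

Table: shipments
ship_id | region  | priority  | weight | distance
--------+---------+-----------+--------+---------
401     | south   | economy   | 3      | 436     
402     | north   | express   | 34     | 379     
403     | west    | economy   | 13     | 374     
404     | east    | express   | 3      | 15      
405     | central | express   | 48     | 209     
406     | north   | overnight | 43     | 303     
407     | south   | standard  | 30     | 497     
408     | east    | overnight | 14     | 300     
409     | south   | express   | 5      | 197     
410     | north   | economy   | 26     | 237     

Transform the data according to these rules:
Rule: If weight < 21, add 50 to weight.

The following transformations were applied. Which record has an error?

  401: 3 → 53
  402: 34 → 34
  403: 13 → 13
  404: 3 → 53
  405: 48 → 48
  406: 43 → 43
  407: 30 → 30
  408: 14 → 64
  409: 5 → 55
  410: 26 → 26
Record 403 has an error. The correct transformed value should be 63, not 13.

Step 1: Check each record against the rule
Step 2: Record 403 has weight = 13
Step 3: Since 13 < 21, the bonus should have been applied
Step 4: Correct value = 63, but claimed value = 13
Conclusion: Record 403 has the error.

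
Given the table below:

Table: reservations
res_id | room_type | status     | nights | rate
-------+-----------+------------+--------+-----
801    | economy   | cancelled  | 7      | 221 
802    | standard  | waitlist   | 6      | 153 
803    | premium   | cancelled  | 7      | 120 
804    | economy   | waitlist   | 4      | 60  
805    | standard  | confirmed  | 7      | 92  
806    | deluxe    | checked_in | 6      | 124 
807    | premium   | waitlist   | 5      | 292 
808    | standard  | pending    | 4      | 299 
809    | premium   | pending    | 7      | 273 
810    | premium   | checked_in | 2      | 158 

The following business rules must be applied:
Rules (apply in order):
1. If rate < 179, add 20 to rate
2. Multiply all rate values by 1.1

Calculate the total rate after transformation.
2103.2

Step 1: Apply Rule 1 - Add 20 to records with rate < 179
  - 6 records affected: 707 + (6 × 20) = 827
  - Unaffected records: 1085
  - Sum after Rule 1: 1912
Step 2: Apply Rule 2 - Multiply all by 1.1
  - 1912 × 1.1 = 2103.2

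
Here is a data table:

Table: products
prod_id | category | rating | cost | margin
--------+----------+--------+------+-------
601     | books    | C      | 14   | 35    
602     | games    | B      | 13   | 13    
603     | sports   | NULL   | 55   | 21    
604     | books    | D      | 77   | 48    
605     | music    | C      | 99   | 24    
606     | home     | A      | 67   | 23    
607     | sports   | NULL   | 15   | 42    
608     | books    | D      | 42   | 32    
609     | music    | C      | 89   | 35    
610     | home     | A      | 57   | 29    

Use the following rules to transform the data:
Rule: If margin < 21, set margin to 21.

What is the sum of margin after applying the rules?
310

Step 1: 1 records have margin < 21
Step 2: These records originally summed to 13
Step 3: After setting to minimum: 1 × 21 = 21
Step 4: Unaffected records sum: 289
Step 5: Final sum = 21 + 289 = 310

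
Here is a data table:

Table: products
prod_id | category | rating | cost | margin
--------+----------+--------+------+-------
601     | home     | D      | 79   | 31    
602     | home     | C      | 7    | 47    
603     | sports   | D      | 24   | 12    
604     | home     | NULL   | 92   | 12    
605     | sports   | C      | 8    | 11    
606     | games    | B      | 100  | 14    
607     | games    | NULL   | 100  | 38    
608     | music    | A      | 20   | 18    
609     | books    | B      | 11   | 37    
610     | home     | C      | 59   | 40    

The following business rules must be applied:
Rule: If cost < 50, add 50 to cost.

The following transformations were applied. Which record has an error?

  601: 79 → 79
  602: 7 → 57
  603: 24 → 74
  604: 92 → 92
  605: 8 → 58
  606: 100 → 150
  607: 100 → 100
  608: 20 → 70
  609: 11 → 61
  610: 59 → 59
Record 606 has an error. The correct transformed value should be 100, not 150.

Step 1: Check each record against the rule
Step 2: Record 606 has cost = 100
Step 3: Since 100 >= 50, the bonus should not have been applied
Step 4: Correct value = 100, but claimed value = 150
Conclusion: Record 606 has the error.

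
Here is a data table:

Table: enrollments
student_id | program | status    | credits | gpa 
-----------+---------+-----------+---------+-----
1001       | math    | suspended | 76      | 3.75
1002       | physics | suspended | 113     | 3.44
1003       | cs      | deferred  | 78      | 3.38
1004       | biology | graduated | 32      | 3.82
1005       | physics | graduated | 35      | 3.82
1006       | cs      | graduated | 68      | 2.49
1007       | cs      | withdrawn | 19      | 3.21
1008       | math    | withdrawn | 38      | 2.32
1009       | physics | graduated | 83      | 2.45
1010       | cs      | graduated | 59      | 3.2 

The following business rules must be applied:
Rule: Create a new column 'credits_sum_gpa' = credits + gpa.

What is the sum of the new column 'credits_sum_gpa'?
632.88

Step 1: For each record, compute credits + gpa
Example calculations:
  76 + 3.75 = 79.75
  113 + 3.44 = 116.44
  78 + 3.38 = 81.38
  ...
Step 2: Sum all derived values
Step 3: Total = 632.88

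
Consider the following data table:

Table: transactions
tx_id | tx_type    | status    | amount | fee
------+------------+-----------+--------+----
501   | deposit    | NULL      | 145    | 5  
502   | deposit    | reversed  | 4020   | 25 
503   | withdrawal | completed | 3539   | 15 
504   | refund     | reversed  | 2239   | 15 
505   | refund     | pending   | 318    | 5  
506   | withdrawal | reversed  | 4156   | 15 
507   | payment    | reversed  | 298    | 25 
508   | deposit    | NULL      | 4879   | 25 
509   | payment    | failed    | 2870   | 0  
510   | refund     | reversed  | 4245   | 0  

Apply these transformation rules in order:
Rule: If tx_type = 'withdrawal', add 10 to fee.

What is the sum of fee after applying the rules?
150

Step 1: Count records where tx_type = 'withdrawal': 2
Step 2: Total bonus added: 2 × 10 = 20
Step 3: Original sum of fee: 130
Step 4: Final sum = 130 + 20 = 150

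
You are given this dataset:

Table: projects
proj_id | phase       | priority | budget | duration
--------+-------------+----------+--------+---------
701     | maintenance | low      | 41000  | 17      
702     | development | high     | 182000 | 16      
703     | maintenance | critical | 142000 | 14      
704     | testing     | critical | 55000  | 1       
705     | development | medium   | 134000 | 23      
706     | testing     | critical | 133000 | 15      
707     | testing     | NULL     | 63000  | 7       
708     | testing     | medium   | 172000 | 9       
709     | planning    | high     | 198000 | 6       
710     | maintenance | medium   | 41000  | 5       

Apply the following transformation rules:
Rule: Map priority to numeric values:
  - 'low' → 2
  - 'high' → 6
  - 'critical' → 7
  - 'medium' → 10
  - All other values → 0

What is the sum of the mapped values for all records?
65

Step 1: Apply mapping to each record
Step 2: Count by status:
  'low': 1 records × 2 = 2
  'high': 2 records × 6 = 12
  'critical': 3 records × 7 = 21
  'medium': 3 records × 10 = 30
Step 3: Sum all mapped values = 65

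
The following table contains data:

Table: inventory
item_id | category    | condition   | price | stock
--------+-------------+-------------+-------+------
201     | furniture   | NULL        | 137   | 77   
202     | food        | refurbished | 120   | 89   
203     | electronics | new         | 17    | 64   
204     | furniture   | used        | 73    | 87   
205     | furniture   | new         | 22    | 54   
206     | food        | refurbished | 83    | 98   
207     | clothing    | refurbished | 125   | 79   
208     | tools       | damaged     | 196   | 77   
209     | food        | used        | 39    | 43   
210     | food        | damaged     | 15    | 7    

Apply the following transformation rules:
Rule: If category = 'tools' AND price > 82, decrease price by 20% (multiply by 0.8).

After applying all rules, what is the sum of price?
787.8

Step 1: Find records where category = 'tools' AND price > 82
Step 2: 1 records match, summing to 196
Step 3: After multiplier: 196 × 0.8 = 156.8
Step 4: Unaffected records sum: 631
Step 5: Final sum = 156.8 + 631 = 787.8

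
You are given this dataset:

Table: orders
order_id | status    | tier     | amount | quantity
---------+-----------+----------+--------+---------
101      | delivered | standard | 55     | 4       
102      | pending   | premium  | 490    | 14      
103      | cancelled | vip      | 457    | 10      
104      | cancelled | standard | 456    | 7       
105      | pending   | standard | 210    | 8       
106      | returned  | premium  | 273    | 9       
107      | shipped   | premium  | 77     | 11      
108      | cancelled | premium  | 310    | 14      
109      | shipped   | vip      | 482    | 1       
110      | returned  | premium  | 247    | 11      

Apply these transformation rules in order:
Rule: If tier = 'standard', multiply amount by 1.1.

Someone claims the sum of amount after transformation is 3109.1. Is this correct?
No, the correct result is 3129.1.

Step 1: Calculate the correct sum after transformation
Step 2: Apply multiplier 1.1 to records where tier = 'standard'
Step 3: Correct result = 3129.1
Step 4: Claimed result = 3109.1
Step 5: 3129.1 ≠ 3109.1
Conclusion: The claimed result is incorrect. The correct answer is 3129.1.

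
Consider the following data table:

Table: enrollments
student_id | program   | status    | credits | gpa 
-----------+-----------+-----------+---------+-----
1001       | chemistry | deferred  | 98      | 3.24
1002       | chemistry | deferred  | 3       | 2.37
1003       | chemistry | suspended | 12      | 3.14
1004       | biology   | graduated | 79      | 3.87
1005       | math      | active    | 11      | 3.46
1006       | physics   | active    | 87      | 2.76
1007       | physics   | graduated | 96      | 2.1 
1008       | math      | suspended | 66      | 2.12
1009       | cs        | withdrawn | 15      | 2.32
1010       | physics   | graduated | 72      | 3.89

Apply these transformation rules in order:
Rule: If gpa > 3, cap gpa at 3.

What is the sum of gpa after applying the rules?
26.67

Step 1: 5 records have gpa > 3
Step 2: These records originally summed to 17.6
Step 3: After capping: 5 × 3 = 15
Step 4: Unaffected records sum: 11.67
Step 5: Final sum = 15 + 11.67 = 26.67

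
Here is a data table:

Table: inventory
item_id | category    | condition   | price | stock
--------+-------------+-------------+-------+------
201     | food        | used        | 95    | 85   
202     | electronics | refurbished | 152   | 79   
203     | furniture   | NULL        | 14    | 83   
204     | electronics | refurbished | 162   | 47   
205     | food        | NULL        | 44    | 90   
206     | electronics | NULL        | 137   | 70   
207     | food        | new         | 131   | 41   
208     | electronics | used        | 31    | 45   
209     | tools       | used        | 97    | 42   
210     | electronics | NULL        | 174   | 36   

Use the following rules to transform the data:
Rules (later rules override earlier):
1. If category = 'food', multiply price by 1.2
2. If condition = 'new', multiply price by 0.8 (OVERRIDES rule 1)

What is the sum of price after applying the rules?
1038.6

Step 1: Rule 2 takes priority for records with condition = 'new'
  - 1 records: 131 × 0.8 = 104.8
Step 2: Rule 1 applies to remaining records with category = 'food'
  - 2 records: 139 × 1.2 = 166.8
Step 3: Other records unchanged: 767
Step 4: Final sum = 104.8 + 166.8 + 767 = 1038.6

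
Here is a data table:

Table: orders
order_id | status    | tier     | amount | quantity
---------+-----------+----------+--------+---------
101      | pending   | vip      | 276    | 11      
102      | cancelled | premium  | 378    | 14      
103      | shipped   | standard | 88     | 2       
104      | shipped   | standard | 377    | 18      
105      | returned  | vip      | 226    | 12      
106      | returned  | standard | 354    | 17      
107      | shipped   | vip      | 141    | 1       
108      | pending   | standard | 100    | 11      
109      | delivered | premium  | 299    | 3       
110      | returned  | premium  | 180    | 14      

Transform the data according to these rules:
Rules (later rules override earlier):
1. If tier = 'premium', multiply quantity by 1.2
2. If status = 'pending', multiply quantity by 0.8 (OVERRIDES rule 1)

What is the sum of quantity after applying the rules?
104.8

Step 1: Rule 2 takes priority for records with status = 'pending'
  - 2 records: 22 × 0.8 = 17.6
Step 2: Rule 1 applies to remaining records with tier = 'premium'
  - 3 records: 31 × 1.2 = 37.2
Step 3: Other records unchanged: 50
Step 4: Final sum = 17.6 + 37.2 + 50 = 104.8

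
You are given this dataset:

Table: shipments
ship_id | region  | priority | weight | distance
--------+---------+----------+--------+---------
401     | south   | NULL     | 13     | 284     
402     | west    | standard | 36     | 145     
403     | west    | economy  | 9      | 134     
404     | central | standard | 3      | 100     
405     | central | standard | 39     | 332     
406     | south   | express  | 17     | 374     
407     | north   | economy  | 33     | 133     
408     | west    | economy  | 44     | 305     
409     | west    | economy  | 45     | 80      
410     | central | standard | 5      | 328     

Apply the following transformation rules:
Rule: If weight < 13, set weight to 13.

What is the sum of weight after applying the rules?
266

Step 1: 3 records have weight < 13
Step 2: These records originally summed to 17
Step 3: After setting to minimum: 3 × 13 = 39
Step 4: Unaffected records sum: 227
Step 5: Final sum = 39 + 227 = 266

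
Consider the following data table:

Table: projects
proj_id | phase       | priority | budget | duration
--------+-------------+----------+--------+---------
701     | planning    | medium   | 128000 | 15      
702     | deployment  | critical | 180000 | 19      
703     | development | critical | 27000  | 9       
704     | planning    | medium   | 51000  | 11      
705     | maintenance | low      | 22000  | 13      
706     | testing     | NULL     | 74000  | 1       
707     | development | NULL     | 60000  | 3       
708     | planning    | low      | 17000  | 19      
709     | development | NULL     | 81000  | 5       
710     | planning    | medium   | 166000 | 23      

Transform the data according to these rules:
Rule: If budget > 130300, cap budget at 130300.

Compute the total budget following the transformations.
720600

Step 1: 2 records have budget > 130300
Step 2: These records originally summed to 346000
Step 3: After capping: 2 × 130300 = 260600
Step 4: Unaffected records sum: 460000
Step 5: Final sum = 260600 + 460000 = 720600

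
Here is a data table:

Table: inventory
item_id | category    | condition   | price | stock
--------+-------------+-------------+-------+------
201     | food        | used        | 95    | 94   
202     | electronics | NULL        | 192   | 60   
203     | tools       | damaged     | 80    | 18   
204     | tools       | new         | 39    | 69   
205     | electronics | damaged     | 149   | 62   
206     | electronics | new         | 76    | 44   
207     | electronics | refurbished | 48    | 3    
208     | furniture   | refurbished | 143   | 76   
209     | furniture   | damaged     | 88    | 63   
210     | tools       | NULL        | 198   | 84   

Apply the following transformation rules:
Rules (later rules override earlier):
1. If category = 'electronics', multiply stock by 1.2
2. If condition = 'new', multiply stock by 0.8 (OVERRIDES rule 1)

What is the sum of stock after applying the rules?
575.4

Step 1: Rule 2 takes priority for records with condition = 'new'
  - 2 records: 113 × 0.8 = 90.4
Step 2: Rule 1 applies to remaining records with category = 'electronics'
  - 3 records: 125 × 1.2 = 150.0
Step 3: Other records unchanged: 335
Step 4: Final sum = 90.4 + 150.0 + 335 = 575.4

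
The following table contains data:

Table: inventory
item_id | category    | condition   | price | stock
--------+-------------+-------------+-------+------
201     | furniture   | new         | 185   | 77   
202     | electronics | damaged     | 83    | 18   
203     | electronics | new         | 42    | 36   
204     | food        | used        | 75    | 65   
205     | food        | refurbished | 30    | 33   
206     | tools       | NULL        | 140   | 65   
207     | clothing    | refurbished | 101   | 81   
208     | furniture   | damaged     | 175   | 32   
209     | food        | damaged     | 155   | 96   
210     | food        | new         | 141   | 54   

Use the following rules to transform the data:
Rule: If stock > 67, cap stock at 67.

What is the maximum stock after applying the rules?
67

Step 1: Original maximum stock = 96
Step 2: Apply cap at 67
Step 3: 3 records had stock > 67 and were capped
Step 4: Maximum after transformation = 67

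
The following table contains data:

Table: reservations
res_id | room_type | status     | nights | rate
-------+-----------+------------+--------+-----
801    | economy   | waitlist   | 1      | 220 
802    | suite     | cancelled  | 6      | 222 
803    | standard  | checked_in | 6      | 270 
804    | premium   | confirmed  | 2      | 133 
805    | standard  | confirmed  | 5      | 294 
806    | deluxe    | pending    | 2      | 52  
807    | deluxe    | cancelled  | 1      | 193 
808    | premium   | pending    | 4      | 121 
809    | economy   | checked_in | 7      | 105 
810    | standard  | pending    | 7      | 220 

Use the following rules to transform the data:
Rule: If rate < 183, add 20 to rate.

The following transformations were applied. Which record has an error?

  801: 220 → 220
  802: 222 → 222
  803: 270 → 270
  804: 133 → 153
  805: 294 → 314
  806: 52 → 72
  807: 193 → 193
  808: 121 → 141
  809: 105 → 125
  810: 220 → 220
Record 805 has an error. The correct transformed value should be 294, not 314.

Step 1: Check each record against the rule
Step 2: Record 805 has rate = 294
Step 3: Since 294 >= 183, the bonus should not have been applied
Step 4: Correct value = 294, but claimed value = 314
Conclusion: Record 805 has the error.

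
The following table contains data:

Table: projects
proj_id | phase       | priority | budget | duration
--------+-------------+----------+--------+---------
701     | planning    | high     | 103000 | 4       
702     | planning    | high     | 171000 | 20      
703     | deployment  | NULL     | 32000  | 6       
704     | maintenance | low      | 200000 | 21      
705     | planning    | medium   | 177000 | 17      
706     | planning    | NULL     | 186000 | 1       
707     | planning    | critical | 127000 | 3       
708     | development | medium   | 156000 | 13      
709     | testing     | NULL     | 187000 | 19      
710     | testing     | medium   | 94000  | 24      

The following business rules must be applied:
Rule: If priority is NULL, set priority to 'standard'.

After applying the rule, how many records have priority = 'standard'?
3

Step 1: Count records where priority IS NULL
Step 2: Found 3 records with NULL priority
Step 3: These records will have priority set to 'standard'
Step 4: Records already having priority = 'standard': 0
Step 5: Answer: 3 + 0 = 3 records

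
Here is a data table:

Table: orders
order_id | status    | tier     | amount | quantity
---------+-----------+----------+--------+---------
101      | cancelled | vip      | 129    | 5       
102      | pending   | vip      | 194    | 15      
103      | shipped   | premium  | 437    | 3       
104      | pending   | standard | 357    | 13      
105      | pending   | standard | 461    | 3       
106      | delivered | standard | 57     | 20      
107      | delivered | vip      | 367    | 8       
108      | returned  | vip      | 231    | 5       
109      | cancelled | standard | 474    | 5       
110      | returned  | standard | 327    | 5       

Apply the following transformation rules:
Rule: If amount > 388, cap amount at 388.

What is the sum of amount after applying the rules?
2826

Step 1: 3 records have amount > 388
Step 2: These records originally summed to 1372
Step 3: After capping: 3 × 388 = 1164
Step 4: Unaffected records sum: 1662
Step 5: Final sum = 1164 + 1662 = 2826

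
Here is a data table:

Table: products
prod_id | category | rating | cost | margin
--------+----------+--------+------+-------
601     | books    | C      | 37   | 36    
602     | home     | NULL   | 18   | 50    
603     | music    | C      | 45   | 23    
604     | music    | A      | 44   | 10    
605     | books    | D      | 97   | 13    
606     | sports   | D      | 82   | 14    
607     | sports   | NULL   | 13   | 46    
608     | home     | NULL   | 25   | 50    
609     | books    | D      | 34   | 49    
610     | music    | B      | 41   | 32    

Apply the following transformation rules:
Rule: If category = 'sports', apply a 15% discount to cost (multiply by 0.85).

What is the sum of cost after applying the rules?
421.75

Step 1: Records with category = 'sports' have total cost = 95
Step 2: Apply multiplier: 95 × 0.85 = 80.75
Step 3: Other records total: 341
Step 4: Final sum = 80.75 + 341 = 421.75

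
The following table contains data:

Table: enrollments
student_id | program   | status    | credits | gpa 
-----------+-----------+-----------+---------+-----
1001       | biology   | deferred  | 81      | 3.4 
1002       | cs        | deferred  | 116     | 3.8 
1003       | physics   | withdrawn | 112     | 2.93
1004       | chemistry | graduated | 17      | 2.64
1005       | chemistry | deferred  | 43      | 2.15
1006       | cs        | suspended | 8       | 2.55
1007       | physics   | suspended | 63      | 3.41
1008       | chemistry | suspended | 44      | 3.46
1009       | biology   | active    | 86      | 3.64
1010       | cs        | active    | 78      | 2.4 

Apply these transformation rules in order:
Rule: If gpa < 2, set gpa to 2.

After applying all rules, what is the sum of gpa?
30.38

Step 1: 0 records have gpa < 2
Step 2: These records originally summed to 0
Step 3: After setting to minimum: 0 × 2 = 0
Step 4: Unaffected records sum: 30.38
Step 5: Final sum = 0 + 30.38 = 30.38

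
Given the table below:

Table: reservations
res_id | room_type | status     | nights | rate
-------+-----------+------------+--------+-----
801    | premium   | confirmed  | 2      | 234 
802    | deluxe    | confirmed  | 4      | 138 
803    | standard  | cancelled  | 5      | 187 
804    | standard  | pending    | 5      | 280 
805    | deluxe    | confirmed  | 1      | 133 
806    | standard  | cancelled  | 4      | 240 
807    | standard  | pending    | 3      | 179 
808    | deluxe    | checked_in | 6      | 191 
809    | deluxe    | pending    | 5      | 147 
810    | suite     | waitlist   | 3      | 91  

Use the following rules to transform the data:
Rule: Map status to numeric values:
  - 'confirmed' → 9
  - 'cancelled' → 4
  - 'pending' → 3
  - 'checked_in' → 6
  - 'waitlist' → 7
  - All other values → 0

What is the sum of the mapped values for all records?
57

Step 1: Apply mapping to each record
Step 2: Count by status:
  'confirmed': 3 records × 9 = 27
  'cancelled': 2 records × 4 = 8
  'pending': 3 records × 3 = 9
  'checked_in': 1 records × 6 = 6
  'waitlist': 1 records × 7 = 7
Step 3: Sum all mapped values = 57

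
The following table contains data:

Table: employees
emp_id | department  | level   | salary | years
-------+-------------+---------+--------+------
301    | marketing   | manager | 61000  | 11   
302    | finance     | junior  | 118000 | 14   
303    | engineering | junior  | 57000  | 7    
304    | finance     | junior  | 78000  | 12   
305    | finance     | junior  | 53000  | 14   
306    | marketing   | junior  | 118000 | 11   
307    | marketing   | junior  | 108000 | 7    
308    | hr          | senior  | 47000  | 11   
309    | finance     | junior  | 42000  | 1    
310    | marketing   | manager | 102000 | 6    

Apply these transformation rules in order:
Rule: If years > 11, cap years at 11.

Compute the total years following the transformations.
87

Step 1: 3 records have years > 11
Step 2: These records originally summed to 40
Step 3: After capping: 3 × 11 = 33
Step 4: Unaffected records sum: 54
Step 5: Final sum = 33 + 54 = 87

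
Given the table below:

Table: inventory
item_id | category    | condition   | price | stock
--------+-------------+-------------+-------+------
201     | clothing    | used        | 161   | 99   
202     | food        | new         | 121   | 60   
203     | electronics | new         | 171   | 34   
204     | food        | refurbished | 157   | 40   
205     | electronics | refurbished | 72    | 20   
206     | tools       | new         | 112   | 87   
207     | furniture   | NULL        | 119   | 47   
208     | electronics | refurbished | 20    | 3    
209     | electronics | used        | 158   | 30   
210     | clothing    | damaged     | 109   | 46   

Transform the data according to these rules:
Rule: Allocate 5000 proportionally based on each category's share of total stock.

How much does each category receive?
clothing: 1555.79, electronics: 933.48, food: 1072.96, furniture: 504.29, tools: 933.48

Step 1: Calculate total stock = 466
Step 2: Calculate each category's proportion:
  clothing: 145/466 = 31.12% → 1555.79
  electronics: 87/466 = 18.67% → 933.48
  food: 100/466 = 21.46% → 1072.96
  furniture: 47/466 = 10.09% → 504.29
  tools: 87/466 = 18.67% → 933.48
Step 3: Verify: sum of allocations ≈ 5000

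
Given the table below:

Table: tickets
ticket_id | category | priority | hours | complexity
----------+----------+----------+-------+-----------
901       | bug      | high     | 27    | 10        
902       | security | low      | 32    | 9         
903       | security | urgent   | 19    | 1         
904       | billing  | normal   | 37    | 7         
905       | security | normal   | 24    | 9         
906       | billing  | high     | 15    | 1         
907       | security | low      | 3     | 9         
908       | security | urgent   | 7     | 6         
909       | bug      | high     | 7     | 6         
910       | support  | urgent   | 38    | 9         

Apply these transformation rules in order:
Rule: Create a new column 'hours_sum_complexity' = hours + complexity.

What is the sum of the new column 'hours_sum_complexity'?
276

Step 1: For each record, compute hours + complexity
Example calculations:
  27 + 10 = 37
  32 + 9 = 41
  19 + 1 = 20
  ...
Step 2: Sum all derived values
Step 3: Total = 276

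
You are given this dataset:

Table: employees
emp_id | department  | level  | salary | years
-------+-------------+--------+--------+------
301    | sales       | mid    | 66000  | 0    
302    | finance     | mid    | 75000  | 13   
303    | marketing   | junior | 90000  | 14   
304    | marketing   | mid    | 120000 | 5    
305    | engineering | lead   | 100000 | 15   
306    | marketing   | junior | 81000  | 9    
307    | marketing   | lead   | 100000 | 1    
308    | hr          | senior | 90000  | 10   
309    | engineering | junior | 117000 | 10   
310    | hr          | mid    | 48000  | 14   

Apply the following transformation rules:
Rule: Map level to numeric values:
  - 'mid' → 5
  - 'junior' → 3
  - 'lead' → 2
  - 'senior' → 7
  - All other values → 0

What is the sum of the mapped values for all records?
40

Step 1: Apply mapping to each record
Step 2: Count by status:
  'mid': 4 records × 5 = 20
  'junior': 3 records × 3 = 9
  'lead': 2 records × 2 = 4
  'senior': 1 records × 7 = 7
Step 3: Sum all mapped values = 40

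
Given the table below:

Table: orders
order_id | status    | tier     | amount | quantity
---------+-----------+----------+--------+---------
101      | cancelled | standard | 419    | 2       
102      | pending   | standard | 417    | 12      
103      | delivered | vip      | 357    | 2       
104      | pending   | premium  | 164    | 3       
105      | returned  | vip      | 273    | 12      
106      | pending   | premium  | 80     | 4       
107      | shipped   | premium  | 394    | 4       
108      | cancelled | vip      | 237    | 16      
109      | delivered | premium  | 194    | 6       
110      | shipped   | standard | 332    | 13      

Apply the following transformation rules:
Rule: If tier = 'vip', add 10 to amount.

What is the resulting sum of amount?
2897

Step 1: Count records where tier = 'vip': 3
Step 2: Total bonus added: 3 × 10 = 30
Step 3: Original sum of amount: 2867
Step 4: Final sum = 2867 + 30 = 2897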